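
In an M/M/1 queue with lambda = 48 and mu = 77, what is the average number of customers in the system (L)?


rho = 48/77; L = rho/(1-rho) = 1.66

1.66


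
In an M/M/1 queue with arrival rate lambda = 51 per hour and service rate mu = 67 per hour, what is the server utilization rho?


rho = lambda/mu = 51/67 = 0.7612

0.7612


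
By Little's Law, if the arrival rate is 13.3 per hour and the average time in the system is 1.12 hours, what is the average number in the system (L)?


L = lambda * W = 13.3 * 1.12 = 14.9

14.9


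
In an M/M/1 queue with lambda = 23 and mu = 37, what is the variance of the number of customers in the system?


rho = 23/37; Var(N) = rho/(1-rho)^2 = 4.34

4.34


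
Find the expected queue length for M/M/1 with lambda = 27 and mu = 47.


rho = 27/47; Lq = rho^2/(1-rho) = 0.78

0.78


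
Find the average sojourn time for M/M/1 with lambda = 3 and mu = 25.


W = 1/(mu - lambda) = 1/(25 - 3) = 0.0455 hours

0.0455 hours


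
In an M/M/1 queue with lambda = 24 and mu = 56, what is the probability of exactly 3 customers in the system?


rho = 24/56; P(n) = (1-rho)*rho^n = (1-24/56)*(24/56)^3 = 0.045

0.045


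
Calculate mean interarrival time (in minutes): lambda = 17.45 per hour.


Mean interarrival time = 60/lambda = 60/17.45 = 3.44 minutes

3.44 minutes


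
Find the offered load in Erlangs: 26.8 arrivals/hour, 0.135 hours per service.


Offered load a = lambda * E[S] = 26.8 * 0.135 = 3.62 Erlangs

3.62 Erlangs


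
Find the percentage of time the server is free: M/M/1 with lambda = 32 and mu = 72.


Idle fraction = (1 - rho) * 100 = (1 - 32/72) * 100 = 55.6%

55.6%


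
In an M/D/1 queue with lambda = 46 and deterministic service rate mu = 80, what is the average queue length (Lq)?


M/D/1: Lq = rho^2 / (2*(1-rho)) where rho = 46/80; Lq = 0.39

0.39


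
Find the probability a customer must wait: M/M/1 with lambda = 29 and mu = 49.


P(wait) = rho = lambda/mu = 29/49 = 0.5918

0.5918


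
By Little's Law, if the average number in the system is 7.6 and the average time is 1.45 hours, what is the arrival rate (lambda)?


lambda = L / W = 7.6 / 1.45 = 5.24 per hour

5.24 per hour


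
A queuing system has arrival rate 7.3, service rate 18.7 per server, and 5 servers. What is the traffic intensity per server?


rho = lambda / (c * mu) = 7.3 / (5 * 18.7) = 0.0781

0.0781


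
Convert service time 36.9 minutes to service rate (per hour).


mu = 60 / avg_service_time = 60 / 36.9 = 1.63 per hour

1.63 per hour


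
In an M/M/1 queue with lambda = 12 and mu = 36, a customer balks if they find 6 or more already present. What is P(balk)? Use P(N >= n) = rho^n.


P(N >= 6) = rho^6 = (12/36)^6 = 0.0014

0.0014


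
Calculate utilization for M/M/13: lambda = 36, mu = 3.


rho = lambda/(c*mu) = 36/(13*3) = 0.9231

0.9231


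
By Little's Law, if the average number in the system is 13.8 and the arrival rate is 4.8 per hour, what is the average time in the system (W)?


W = L / lambda = 13.8 / 4.8 = 2.875 hours

2.875 hours


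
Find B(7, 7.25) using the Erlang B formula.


B(N,A) = (A^N/N!) / sum(A^k/k!, k=0..N) with N=7, A=7.25 = 0.2642

0.2642


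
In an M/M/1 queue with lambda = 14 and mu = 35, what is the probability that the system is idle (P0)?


P0 = 1 - rho = 1 - 14/35 = 0.6

0.6


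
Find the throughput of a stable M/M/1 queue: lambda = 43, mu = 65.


For a stable queue (lambda < mu), throughput = lambda = 43 per hour

43 per hour


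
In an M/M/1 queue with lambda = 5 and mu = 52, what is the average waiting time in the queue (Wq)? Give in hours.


rho = 5/52; Wq = rho/(mu - lambda) = 0.002 hours

0.002 hours


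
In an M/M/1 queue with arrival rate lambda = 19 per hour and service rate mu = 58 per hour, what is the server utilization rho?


rho = lambda/mu = 19/58 = 0.3276

0.3276


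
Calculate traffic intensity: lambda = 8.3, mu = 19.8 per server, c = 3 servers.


rho = lambda / (c * mu) = 8.3 / (3 * 19.8) = 0.1397

0.1397


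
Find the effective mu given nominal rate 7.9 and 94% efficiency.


Effective rate = mu * efficiency = 7.9 * 0.94 = 7.43 per hour

7.43 per hour


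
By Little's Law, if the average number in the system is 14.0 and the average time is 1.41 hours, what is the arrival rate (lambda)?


lambda = L / W = 14.0 / 1.41 = 9.93 per hour

9.93 per hour


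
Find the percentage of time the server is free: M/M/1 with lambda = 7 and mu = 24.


Idle fraction = (1 - rho) * 100 = (1 - 7/24) * 100 = 70.8%

70.8%


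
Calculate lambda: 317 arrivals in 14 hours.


lambda = total arrivals / time = 317 / 14 = 22.64 per hour

22.64 per hour


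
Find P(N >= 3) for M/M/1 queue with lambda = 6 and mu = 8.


P(N >= 3) = rho^3 = (6/8)^3 = 0.4219

0.4219


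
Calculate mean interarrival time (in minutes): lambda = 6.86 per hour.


Mean interarrival time = 60/lambda = 60/6.86 = 8.75 minutes

8.75 minutes


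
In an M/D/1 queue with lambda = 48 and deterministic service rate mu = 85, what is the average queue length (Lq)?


M/D/1: Lq = rho^2 / (2*(1-rho)) where rho = 48/85; Lq = 0.37

0.37


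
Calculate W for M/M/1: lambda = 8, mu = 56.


W = 1/(mu - lambda) = 1/(56 - 8) = 0.0208 hours

0.0208 hours


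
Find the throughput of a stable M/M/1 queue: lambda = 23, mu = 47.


For a stable queue (lambda < mu), throughput = lambda = 23 per hour

23 per hour


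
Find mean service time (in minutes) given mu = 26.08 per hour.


Mean service time = 60/mu = 60/26.08 = 2.3 minutes

2.3 minutes


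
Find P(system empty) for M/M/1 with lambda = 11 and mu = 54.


P0 = 1 - rho = 1 - 11/54 = 0.7963

0.7963


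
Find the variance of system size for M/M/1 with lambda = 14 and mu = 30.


rho = 14/30; Var(N) = rho/(1-rho)^2 = 1.64

1.64


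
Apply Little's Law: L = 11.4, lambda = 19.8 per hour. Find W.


W = L / lambda = 11.4 / 19.8 = 0.5758 hours

0.5758 hours


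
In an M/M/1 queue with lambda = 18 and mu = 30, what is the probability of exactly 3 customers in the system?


rho = 18/30; P(n) = (1-rho)*rho^n = (1-18/30)*(18/30)^3 = 0.0864

0.0864


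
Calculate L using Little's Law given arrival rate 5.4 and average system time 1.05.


L = lambda * W = 5.4 * 1.05 = 5.67

5.67


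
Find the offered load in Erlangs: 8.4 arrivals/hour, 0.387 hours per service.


Offered load a = lambda * E[S] = 8.4 * 0.387 = 3.25 Erlangs

3.25 Erlangs


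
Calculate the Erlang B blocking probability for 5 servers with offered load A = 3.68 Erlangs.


B(N,A) = (A^N/N!) / sum(A^k/k!, k=0..N) with N=5, A=3.68 = 0.1703

0.1703


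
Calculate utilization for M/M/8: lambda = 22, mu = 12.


rho = lambda/(c*mu) = 22/(8*12) = 0.2292

0.2292


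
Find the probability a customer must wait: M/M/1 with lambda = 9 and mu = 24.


P(wait) = rho = lambda/mu = 9/24 = 0.375

0.375


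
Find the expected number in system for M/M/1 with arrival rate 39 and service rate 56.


rho = 39/56; L = rho/(1-rho) = 2.29

2.29


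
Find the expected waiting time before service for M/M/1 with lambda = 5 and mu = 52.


rho = 5/52; Wq = rho/(mu - lambda) = 0.002 hours

0.002 hours


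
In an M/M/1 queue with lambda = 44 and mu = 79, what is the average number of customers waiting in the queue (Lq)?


rho = 44/79; Lq = rho^2/(1-rho) = 0.7

0.7


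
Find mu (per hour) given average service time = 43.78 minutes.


mu = 60 / avg_service_time = 60 / 43.78 = 1.37 per hour

1.37 per hour


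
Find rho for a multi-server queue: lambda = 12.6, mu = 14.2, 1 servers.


rho = lambda / (c * mu) = 12.6 / (1 * 14.2) = 0.8873

0.8873


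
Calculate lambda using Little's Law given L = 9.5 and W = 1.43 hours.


lambda = L / W = 9.5 / 1.43 = 6.64 per hour

6.64 per hour


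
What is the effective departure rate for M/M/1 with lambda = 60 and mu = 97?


For a stable queue (lambda < mu), throughput = lambda = 60 per hour

60 per hour


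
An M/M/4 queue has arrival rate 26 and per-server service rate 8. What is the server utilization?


rho = lambda/(c*mu) = 26/(4*8) = 0.8125

0.8125


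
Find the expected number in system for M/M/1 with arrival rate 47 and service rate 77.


rho = 47/77; L = rho/(1-rho) = 1.57

1.57


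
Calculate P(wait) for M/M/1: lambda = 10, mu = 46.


P(wait) = rho = lambda/mu = 10/46 = 0.2174

0.2174


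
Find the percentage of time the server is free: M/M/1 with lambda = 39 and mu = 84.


Idle fraction = (1 - rho) * 100 = (1 - 39/84) * 100 = 53.6%

53.6%


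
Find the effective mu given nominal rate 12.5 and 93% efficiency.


Effective rate = mu * efficiency = 12.5 * 0.93 = 11.63 per hour

11.63 per hour


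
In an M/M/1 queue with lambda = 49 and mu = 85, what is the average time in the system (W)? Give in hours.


W = 1/(mu - lambda) = 1/(85 - 49) = 0.0278 hours

0.0278 hours


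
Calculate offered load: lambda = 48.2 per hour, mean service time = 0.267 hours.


Offered load a = lambda * E[S] = 48.2 * 0.267 = 12.87 Erlangs

12.87 Erlangs


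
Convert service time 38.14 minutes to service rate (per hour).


mu = 60 / avg_service_time = 60 / 38.14 = 1.57 per hour

1.57 per hour


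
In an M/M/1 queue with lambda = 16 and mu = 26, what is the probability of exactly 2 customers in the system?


rho = 16/26; P(n) = (1-rho)*rho^n = (1-16/26)*(16/26)^2 = 0.1457

0.1457


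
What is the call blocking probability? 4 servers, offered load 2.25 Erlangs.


B(N,A) = (A^N/N!) / sum(A^k/k!, k=0..N) with N=4, A=2.25 = 0.1221

0.1221


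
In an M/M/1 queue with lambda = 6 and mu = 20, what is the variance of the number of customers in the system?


rho = 6/20; Var(N) = rho/(1-rho)^2 = 0.61

0.61


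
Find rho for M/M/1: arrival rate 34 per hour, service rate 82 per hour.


rho = lambda/mu = 34/82 = 0.4146

0.4146


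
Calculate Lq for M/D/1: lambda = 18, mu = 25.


M/D/1: Lq = rho^2 / (2*(1-rho)) where rho = 18/25; Lq = 0.93

0.93


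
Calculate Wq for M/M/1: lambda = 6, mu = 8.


rho = 6/8; Wq = rho/(mu - lambda) = 0.375 hours

0.375 hours


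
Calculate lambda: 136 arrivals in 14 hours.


lambda = total arrivals / time = 136 / 14 = 9.71 per hour

9.71 per hour


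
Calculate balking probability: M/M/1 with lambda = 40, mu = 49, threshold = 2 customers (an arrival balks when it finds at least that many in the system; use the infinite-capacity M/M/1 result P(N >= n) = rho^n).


P(N >= 2) = rho^2 = (40/49)^2 = 0.6664

0.6664


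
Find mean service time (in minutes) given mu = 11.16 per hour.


Mean service time = 60/mu = 60/11.16 = 5.38 minutes

5.38 minutes


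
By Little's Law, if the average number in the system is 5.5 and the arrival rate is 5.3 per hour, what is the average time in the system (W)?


W = L / lambda = 5.5 / 5.3 = 1.0377 hours

1.0377 hours


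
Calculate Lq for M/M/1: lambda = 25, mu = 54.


rho = 25/54; Lq = rho^2/(1-rho) = 0.4

0.4


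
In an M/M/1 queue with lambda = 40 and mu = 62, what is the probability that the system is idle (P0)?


P0 = 1 - rho = 1 - 40/62 = 0.3548

0.3548


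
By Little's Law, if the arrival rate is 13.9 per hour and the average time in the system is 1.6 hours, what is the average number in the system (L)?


L = lambda * W = 13.9 * 1.6 = 22.24

22.24


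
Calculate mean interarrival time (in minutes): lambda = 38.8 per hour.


Mean interarrival time = 60/lambda = 60/38.8 = 1.55 minutes

1.55 minutes


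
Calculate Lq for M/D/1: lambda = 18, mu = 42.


M/D/1: Lq = rho^2 / (2*(1-rho)) where rho = 18/42; Lq = 0.16

0.16


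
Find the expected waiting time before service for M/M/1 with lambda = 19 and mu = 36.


rho = 19/36; Wq = rho/(mu - lambda) = 0.031 hours

0.031 hours


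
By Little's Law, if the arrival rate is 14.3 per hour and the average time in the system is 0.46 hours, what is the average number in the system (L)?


L = lambda * W = 14.3 * 0.46 = 6.58

6.58


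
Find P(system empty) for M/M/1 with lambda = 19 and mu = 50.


P0 = 1 - rho = 1 - 19/50 = 0.62

0.62


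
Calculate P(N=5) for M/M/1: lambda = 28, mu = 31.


rho = 28/31; P(n) = (1-rho)*rho^n = (1-28/31)*(28/31)^5 = 0.0582

0.0582


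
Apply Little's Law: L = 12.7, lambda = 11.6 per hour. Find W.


W = L / lambda = 12.7 / 11.6 = 1.0948 hours

1.0948 hours


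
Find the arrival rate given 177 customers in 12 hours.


lambda = total arrivals / time = 177 / 12 = 14.75 per hour

14.75 per hour


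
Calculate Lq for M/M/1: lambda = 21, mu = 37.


rho = 21/37; Lq = rho^2/(1-rho) = 0.74

0.74


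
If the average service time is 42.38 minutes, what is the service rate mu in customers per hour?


mu = 60 / avg_service_time = 60 / 42.38 = 1.42 per hour

1.42 per hour


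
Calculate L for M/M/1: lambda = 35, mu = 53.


rho = 35/53; L = rho/(1-rho) = 1.94

1.94


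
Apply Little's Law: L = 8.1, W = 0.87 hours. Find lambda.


lambda = L / W = 8.1 / 0.87 = 9.31 per hour

9.31 per hour


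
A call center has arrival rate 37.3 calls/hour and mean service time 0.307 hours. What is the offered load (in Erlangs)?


Offered load a = lambda * E[S] = 37.3 * 0.307 = 11.45 Erlangs

11.45 Erlangs


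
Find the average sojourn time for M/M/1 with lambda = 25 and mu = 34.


W = 1/(mu - lambda) = 1/(34 - 25) = 0.1111 hours

0.1111 hours


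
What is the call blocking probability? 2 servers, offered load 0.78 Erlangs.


B(N,A) = (A^N/N!) / sum(A^k/k!, k=0..N) with N=2, A=0.78 = 0.146

0.146


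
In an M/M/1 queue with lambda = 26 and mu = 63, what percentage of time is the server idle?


Idle fraction = (1 - rho) * 100 = (1 - 26/63) * 100 = 58.7%

58.7%


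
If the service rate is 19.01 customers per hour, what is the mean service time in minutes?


Mean service time = 60/mu = 60/19.01 = 3.16 minutes

3.16 minutes


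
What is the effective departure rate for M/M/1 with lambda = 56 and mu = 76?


For a stable queue (lambda < mu), throughput = lambda = 56 per hour

56 per hour


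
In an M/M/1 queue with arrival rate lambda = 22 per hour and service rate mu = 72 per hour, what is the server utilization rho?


rho = lambda/mu = 22/72 = 0.3056

0.3056


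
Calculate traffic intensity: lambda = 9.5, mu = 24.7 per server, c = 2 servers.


rho = lambda / (c * mu) = 9.5 / (2 * 24.7) = 0.1923

0.1923


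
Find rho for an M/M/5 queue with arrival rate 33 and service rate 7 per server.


rho = lambda/(c*mu) = 33/(5*7) = 0.9429

0.9429


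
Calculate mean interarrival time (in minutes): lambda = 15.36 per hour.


Mean interarrival time = 60/lambda = 60/15.36 = 3.91 minutes

3.91 minutes


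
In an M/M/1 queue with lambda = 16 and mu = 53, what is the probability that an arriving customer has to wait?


P(wait) = rho = lambda/mu = 16/53 = 0.3019

0.3019


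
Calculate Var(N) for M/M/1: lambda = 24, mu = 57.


rho = 24/57; Var(N) = rho/(1-rho)^2 = 1.26

1.26


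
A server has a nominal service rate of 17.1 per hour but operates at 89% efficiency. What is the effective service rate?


Effective rate = mu * efficiency = 17.1 * 0.89 = 15.22 per hour

15.22 per hour


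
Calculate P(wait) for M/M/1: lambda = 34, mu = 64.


P(wait) = rho = lambda/mu = 34/64 = 0.5313

0.5313


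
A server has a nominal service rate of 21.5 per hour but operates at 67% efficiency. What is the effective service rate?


Effective rate = mu * efficiency = 21.5 * 0.67 = 14.41 per hour

14.41 per hour


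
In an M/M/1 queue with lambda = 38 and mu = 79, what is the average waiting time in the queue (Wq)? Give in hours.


rho = 38/79; Wq = rho/(mu - lambda) = 0.0117 hours

0.0117 hours


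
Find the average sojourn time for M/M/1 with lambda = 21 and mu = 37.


W = 1/(mu - lambda) = 1/(37 - 21) = 0.0625 hours

0.0625 hours


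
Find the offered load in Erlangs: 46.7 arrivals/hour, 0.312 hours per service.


Offered load a = lambda * E[S] = 46.7 * 0.312 = 14.57 Erlangs

14.57 Erlangs


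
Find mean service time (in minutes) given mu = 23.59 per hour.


Mean service time = 60/mu = 60/23.59 = 2.54 minutes

2.54 minutes


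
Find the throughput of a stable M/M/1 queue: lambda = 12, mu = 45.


For a stable queue (lambda < mu), throughput = lambda = 12 per hour

12 per hour


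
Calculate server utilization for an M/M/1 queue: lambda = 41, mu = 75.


rho = lambda/mu = 41/75 = 0.5467

0.5467


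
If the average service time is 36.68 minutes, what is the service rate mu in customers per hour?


mu = 60 / avg_service_time = 60 / 36.68 = 1.64 per hour

1.64 per hour


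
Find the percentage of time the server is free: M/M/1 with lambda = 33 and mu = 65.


Idle fraction = (1 - rho) * 100 = (1 - 33/65) * 100 = 49.2%

49.2%


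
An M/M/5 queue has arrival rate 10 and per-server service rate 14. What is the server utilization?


rho = lambda/(c*mu) = 10/(5*14) = 0.1429

0.1429


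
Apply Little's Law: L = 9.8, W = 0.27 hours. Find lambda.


lambda = L / W = 9.8 / 0.27 = 36.3 per hour

36.3 per hour


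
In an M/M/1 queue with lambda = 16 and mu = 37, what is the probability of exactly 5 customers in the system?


rho = 16/37; P(n) = (1-rho)*rho^n = (1-16/37)*(16/37)^5 = 0.0086

0.0086


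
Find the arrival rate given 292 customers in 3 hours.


lambda = total arrivals / time = 292 / 3 = 97.33 per hour

97.33 per hour


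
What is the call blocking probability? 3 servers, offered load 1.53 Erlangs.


B(N,A) = (A^N/N!) / sum(A^k/k!, k=0..N) with N=3, A=1.53 = 0.1389

0.1389


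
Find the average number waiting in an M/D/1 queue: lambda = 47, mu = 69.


M/D/1: Lq = rho^2 / (2*(1-rho)) where rho = 47/69; Lq = 0.73

0.73


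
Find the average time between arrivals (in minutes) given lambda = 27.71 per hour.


Mean interarrival time = 60/lambda = 60/27.71 = 2.17 minutes

2.17 minutes


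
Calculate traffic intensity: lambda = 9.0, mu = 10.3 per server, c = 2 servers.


rho = lambda / (c * mu) = 9.0 / (2 * 10.3) = 0.4369

0.4369


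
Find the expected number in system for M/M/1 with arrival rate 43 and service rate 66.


rho = 43/66; L = rho/(1-rho) = 1.87

1.87


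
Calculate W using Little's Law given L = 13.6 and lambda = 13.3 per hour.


W = L / lambda = 13.6 / 13.3 = 1.0226 hours

1.0226 hours


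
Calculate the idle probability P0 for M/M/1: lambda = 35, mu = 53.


P0 = 1 - rho = 1 - 35/53 = 0.3396

0.3396


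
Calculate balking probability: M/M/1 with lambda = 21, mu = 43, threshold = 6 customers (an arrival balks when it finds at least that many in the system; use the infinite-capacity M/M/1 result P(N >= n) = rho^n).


P(N >= 6) = rho^6 = (21/43)^6 = 0.0136

0.0136


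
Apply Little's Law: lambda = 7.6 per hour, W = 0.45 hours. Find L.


L = lambda * W = 7.6 * 0.45 = 3.42

3.42


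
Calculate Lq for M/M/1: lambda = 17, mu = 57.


rho = 17/57; Lq = rho^2/(1-rho) = 0.13

0.13


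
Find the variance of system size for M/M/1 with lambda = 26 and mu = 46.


rho = 26/46; Var(N) = rho/(1-rho)^2 = 2.99

2.99


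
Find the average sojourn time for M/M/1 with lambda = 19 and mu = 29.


W = 1/(mu - lambda) = 1/(29 - 19) = 0.1 hours

0.1 hours


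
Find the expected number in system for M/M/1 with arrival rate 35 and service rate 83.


rho = 35/83; L = rho/(1-rho) = 0.73

0.73


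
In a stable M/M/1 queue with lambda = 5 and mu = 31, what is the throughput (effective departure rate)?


For a stable queue (lambda < mu), throughput = lambda = 5 per hour

5 per hour


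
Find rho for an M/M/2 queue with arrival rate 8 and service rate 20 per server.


rho = lambda/(c*mu) = 8/(2*20) = 0.2

0.2


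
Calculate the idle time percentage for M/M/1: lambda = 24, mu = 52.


Idle fraction = (1 - rho) * 100 = (1 - 24/52) * 100 = 53.8%

53.8%


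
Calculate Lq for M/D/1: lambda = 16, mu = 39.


M/D/1: Lq = rho^2 / (2*(1-rho)) where rho = 16/39; Lq = 0.14

0.14


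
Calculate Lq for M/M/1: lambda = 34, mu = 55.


rho = 34/55; Lq = rho^2/(1-rho) = 1.0

1.0


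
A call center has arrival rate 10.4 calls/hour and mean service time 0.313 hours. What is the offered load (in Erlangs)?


Offered load a = lambda * E[S] = 10.4 * 0.313 = 3.26 Erlangs

3.26 Erlangs


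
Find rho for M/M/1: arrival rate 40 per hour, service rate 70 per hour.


rho = lambda/mu = 40/70 = 0.5714

0.5714


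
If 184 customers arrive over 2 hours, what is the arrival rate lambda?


lambda = total arrivals / time = 184 / 2 = 92.0 per hour

92.0 per hour


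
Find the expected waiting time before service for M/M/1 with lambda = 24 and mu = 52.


rho = 24/52; Wq = rho/(mu - lambda) = 0.0165 hours

0.0165 hours


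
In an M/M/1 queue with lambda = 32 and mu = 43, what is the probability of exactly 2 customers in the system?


rho = 32/43; P(n) = (1-rho)*rho^n = (1-32/43)*(32/43)^2 = 0.1417

0.1417


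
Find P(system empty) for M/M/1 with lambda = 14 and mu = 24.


P0 = 1 - rho = 1 - 14/24 = 0.4167

0.4167


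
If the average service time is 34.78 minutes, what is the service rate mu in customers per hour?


mu = 60 / avg_service_time = 60 / 34.78 = 1.73 per hour

1.73 per hour


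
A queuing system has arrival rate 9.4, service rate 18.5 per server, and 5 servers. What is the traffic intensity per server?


rho = lambda / (c * mu) = 9.4 / (5 * 18.5) = 0.1016

0.1016


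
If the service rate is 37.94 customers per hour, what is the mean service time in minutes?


Mean service time = 60/mu = 60/37.94 = 1.58 minutes

1.58 minutes


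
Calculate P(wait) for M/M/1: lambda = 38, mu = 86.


P(wait) = rho = lambda/mu = 38/86 = 0.4419

0.4419


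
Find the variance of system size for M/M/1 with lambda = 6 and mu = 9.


rho = 6/9; Var(N) = rho/(1-rho)^2 = 6.0

6.0


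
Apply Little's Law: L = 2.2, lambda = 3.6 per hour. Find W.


W = L / lambda = 2.2 / 3.6 = 0.6111 hours

0.6111 hours


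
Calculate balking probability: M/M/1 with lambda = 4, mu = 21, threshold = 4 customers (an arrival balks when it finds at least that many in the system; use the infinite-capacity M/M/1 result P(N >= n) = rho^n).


P(N >= 4) = rho^4 = (4/21)^4 = 0.0013

0.0013


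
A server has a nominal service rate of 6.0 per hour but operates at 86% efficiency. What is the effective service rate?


Effective rate = mu * efficiency = 6.0 * 0.86 = 5.16 per hour

5.16 per hour


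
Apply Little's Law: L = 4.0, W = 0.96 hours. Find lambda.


lambda = L / W = 4.0 / 0.96 = 4.17 per hour

4.17 per hour


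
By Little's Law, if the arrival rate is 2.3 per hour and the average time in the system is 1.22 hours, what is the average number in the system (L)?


L = lambda * W = 2.3 * 1.22 = 2.81

2.81


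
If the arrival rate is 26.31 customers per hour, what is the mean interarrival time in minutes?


Mean interarrival time = 60/lambda = 60/26.31 = 2.28 minutes

2.28 minutes


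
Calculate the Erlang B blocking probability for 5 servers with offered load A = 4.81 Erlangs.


B(N,A) = (A^N/N!) / sum(A^k/k!, k=0..N) with N=5, A=4.81 = 0.2693

0.2693


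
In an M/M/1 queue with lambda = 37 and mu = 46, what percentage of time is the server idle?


Idle fraction = (1 - rho) * 100 = (1 - 37/46) * 100 = 19.6%

19.6%


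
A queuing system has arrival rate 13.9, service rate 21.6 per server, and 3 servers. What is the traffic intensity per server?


rho = lambda / (c * mu) = 13.9 / (3 * 21.6) = 0.2145

0.2145


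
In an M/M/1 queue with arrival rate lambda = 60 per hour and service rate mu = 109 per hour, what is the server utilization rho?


rho = lambda/mu = 60/109 = 0.5505

0.5505


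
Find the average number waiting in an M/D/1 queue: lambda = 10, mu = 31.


M/D/1: Lq = rho^2 / (2*(1-rho)) where rho = 10/31; Lq = 0.08

0.08


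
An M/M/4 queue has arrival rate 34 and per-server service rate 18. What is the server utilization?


rho = lambda/(c*mu) = 34/(4*18) = 0.4722

0.4722


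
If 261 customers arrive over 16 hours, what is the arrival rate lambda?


lambda = total arrivals / time = 261 / 16 = 16.31 per hour

16.31 per hour


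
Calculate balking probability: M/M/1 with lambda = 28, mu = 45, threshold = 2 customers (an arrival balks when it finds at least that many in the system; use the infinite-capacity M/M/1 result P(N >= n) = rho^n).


P(N >= 2) = rho^2 = (28/45)^2 = 0.3872

0.3872


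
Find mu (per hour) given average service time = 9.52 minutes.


mu = 60 / avg_service_time = 60 / 9.52 = 6.3 per hour

6.3 per hour


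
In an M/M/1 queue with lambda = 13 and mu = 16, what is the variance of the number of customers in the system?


rho = 13/16; Var(N) = rho/(1-rho)^2 = 23.11

23.11


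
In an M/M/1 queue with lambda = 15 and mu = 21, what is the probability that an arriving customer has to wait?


P(wait) = rho = lambda/mu = 15/21 = 0.7143

0.7143


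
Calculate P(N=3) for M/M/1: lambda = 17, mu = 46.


rho = 17/46; P(n) = (1-rho)*rho^n = (1-17/46)*(17/46)^3 = 0.0318

0.0318


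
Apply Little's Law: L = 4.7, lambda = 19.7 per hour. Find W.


W = L / lambda = 4.7 / 19.7 = 0.2386 hours

0.2386 hours


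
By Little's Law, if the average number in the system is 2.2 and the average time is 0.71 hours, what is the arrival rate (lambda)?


lambda = L / W = 2.2 / 0.71 = 3.1 per hour

3.1 per hour


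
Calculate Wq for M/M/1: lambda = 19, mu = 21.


rho = 19/21; Wq = rho/(mu - lambda) = 0.4524 hours

0.4524 hours


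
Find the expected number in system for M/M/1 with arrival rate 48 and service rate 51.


rho = 48/51; L = rho/(1-rho) = 16.0

16.0


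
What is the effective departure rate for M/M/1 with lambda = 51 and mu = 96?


For a stable queue (lambda < mu), throughput = lambda = 51 per hour

51 per hour


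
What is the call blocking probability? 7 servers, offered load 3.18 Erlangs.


B(N,A) = (A^N/N!) / sum(A^k/k!, k=0..N) with N=7, A=3.18 = 0.0276

0.0276


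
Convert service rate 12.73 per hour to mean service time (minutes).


Mean service time = 60/mu = 60/12.73 = 4.71 minutes

4.71 minutes


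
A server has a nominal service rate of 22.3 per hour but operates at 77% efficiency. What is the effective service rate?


Effective rate = mu * efficiency = 22.3 * 0.77 = 17.17 per hour

17.17 per hour


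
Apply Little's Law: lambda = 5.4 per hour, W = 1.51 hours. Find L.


L = lambda * W = 5.4 * 1.51 = 8.15

8.15


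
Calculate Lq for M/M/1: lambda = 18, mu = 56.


rho = 18/56; Lq = rho^2/(1-rho) = 0.15

0.15


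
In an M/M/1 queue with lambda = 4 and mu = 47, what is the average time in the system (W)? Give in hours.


W = 1/(mu - lambda) = 1/(47 - 4) = 0.0233 hours

0.0233 hours


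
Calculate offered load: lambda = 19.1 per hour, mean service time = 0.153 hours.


Offered load a = lambda * E[S] = 19.1 * 0.153 = 2.92 Erlangs

2.92 Erlangs


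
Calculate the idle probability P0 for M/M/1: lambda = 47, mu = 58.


P0 = 1 - rho = 1 - 47/58 = 0.1897

0.1897


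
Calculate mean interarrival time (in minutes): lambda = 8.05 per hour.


Mean interarrival time = 60/lambda = 60/8.05 = 7.45 minutes

7.45 minutes


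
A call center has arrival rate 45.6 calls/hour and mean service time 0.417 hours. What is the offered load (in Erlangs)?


Offered load a = lambda * E[S] = 45.6 * 0.417 = 19.02 Erlangs

19.02 Erlangs


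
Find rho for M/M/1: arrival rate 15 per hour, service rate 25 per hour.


rho = lambda/mu = 15/25 = 0.6

0.6


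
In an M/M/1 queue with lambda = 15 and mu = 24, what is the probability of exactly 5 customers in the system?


rho = 15/24; P(n) = (1-rho)*rho^n = (1-15/24)*(15/24)^5 = 0.0358

0.0358


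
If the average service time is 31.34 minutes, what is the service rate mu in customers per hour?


mu = 60 / avg_service_time = 60 / 31.34 = 1.91 per hour

1.91 per hour


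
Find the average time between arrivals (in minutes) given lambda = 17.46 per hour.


Mean interarrival time = 60/lambda = 60/17.46 = 3.44 minutes

3.44 minutes


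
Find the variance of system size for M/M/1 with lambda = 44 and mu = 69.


rho = 44/69; Var(N) = rho/(1-rho)^2 = 4.86

4.86


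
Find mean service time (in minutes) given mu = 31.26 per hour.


Mean service time = 60/mu = 60/31.26 = 1.92 minutes

1.92 minutes


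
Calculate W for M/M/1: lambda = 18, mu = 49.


W = 1/(mu - lambda) = 1/(49 - 18) = 0.0323 hours

0.0323 hours


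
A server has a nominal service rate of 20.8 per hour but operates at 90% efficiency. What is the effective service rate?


Effective rate = mu * efficiency = 20.8 * 0.9 = 18.72 per hour

18.72 per hour


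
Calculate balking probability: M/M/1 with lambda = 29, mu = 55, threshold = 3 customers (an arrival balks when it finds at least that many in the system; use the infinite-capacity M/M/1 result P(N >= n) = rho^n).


P(N >= 3) = rho^3 = (29/55)^3 = 0.1466

0.1466


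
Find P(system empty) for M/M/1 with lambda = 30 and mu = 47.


P0 = 1 - rho = 1 - 30/47 = 0.3617

0.3617


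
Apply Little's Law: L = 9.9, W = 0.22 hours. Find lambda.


lambda = L / W = 9.9 / 0.22 = 45.0 per hour

45.0 per hour


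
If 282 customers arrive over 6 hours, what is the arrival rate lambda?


lambda = total arrivals / time = 282 / 6 = 47.0 per hour

47.0 per hour


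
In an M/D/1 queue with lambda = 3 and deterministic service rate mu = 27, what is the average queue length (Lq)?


M/D/1: Lq = rho^2 / (2*(1-rho)) where rho = 3/27; Lq = 0.01

0.01


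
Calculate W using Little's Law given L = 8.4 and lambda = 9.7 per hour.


W = L / lambda = 8.4 / 9.7 = 0.866 hours

0.866 hours


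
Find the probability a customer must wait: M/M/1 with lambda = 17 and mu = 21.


P(wait) = rho = lambda/mu = 17/21 = 0.8095

0.8095


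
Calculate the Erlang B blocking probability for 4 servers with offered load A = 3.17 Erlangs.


B(N,A) = (A^N/N!) / sum(A^k/k!, k=0..N) with N=4, A=3.17 = 0.2249

0.2249


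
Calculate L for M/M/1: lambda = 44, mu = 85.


rho = 44/85; L = rho/(1-rho) = 1.07

1.07


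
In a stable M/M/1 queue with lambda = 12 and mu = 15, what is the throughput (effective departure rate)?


For a stable queue (lambda < mu), throughput = lambda = 12 per hour

12 per hour


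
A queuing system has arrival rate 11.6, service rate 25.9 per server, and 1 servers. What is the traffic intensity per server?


rho = lambda / (c * mu) = 11.6 / (1 * 25.9) = 0.4479

0.4479


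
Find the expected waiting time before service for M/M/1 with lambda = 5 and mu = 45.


rho = 5/45; Wq = rho/(mu - lambda) = 0.0028 hours

0.0028 hours


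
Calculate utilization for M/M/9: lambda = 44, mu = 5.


rho = lambda/(c*mu) = 44/(9*5) = 0.9778

0.9778


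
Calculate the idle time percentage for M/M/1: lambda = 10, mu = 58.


Idle fraction = (1 - rho) * 100 = (1 - 10/58) * 100 = 82.8%

82.8%


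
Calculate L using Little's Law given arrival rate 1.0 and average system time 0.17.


L = lambda * W = 1.0 * 0.17 = 0.17

0.17


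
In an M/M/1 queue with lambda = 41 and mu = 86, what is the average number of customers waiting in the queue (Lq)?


rho = 41/86; Lq = rho^2/(1-rho) = 0.43

0.43


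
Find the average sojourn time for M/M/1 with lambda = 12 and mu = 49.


W = 1/(mu - lambda) = 1/(49 - 12) = 0.027 hours

0.027 hours


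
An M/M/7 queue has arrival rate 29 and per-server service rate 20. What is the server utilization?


rho = lambda/(c*mu) = 29/(7*20) = 0.2071

0.2071


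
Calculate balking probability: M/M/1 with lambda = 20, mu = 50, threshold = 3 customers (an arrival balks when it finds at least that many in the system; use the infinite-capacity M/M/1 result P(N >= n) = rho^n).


P(N >= 3) = rho^3 = (20/50)^3 = 0.064

0.064


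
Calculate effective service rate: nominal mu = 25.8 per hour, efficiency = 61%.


Effective rate = mu * efficiency = 25.8 * 0.61 = 15.74 per hour

15.74 per hour


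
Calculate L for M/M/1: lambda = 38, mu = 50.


rho = 38/50; L = rho/(1-rho) = 3.17

3.17


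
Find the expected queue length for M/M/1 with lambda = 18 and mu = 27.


rho = 18/27; Lq = rho^2/(1-rho) = 1.33

1.33


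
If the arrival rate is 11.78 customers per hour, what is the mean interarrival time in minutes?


Mean interarrival time = 60/lambda = 60/11.78 = 5.09 minutes

5.09 minutes


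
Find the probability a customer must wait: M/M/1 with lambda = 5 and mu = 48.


P(wait) = rho = lambda/mu = 5/48 = 0.1042

0.1042


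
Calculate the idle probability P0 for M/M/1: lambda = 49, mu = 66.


P0 = 1 - rho = 1 - 49/66 = 0.2576

0.2576


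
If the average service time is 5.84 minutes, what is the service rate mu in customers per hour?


mu = 60 / avg_service_time = 60 / 5.84 = 10.27 per hour

10.27 per hour


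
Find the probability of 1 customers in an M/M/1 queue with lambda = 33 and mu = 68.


rho = 33/68; P(n) = (1-rho)*rho^n = (1-33/68)*(33/68)^1 = 0.2498

0.2498


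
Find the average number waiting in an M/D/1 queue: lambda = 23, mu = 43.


M/D/1: Lq = rho^2 / (2*(1-rho)) where rho = 23/43; Lq = 0.31

0.31


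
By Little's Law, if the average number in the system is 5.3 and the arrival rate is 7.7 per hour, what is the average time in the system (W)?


W = L / lambda = 5.3 / 7.7 = 0.6883 hours

0.6883 hours


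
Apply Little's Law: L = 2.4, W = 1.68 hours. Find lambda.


lambda = L / W = 2.4 / 1.68 = 1.43 per hour

1.43 per hour


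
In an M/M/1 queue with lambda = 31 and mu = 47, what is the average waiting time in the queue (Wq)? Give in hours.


rho = 31/47; Wq = rho/(mu - lambda) = 0.0412 hours

0.0412 hours


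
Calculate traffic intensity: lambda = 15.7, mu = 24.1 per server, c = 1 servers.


rho = lambda / (c * mu) = 15.7 / (1 * 24.1) = 0.6515

0.6515


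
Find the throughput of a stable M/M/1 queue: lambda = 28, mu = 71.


For a stable queue (lambda < mu), throughput = lambda = 28 per hour

28 per hour


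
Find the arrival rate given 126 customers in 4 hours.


lambda = total arrivals / time = 126 / 4 = 31.5 per hour

31.5 per hour


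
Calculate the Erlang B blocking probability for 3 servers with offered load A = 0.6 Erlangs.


B(N,A) = (A^N/N!) / sum(A^k/k!, k=0..N) with N=3, A=0.6 = 0.0198

0.0198


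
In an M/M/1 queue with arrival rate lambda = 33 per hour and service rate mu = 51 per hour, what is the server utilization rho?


rho = lambda/mu = 33/51 = 0.6471

0.6471


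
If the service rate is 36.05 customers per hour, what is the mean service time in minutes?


Mean service time = 60/mu = 60/36.05 = 1.66 minutes

1.66 minutes


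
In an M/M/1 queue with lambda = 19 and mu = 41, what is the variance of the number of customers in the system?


rho = 19/41; Var(N) = rho/(1-rho)^2 = 1.61

1.61


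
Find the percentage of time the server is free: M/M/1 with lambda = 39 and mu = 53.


Idle fraction = (1 - rho) * 100 = (1 - 39/53) * 100 = 26.4%

26.4%


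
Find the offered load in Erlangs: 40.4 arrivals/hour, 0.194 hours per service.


Offered load a = lambda * E[S] = 40.4 * 0.194 = 7.84 Erlangs

7.84 Erlangs


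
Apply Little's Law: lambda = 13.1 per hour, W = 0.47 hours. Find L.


L = lambda * W = 13.1 * 0.47 = 6.16

6.16


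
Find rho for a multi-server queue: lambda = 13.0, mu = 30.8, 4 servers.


rho = lambda / (c * mu) = 13.0 / (4 * 30.8) = 0.1055

0.1055


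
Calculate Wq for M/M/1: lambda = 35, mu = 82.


rho = 35/82; Wq = rho/(mu - lambda) = 0.0091 hours

0.0091 hours


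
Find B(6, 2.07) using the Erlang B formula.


B(N,A) = (A^N/N!) / sum(A^k/k!, k=0..N) with N=6, A=2.07 = 0.0139

0.0139


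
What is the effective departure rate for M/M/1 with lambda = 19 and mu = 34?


For a stable queue (lambda < mu), throughput = lambda = 19 per hour

19 per hour


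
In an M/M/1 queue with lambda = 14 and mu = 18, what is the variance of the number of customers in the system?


rho = 14/18; Var(N) = rho/(1-rho)^2 = 15.75

15.75


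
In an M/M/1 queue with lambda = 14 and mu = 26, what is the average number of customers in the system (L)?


rho = 14/26; L = rho/(1-rho) = 1.17

1.17


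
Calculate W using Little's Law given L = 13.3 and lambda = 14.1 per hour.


W = L / lambda = 13.3 / 14.1 = 0.9433 hours

0.9433 hours


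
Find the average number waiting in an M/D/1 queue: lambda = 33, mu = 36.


M/D/1: Lq = rho^2 / (2*(1-rho)) where rho = 33/36; Lq = 5.04

5.04


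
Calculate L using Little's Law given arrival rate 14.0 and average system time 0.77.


L = lambda * W = 14.0 * 0.77 = 10.78

10.78


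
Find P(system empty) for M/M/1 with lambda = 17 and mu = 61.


P0 = 1 - rho = 1 - 17/61 = 0.7213

0.7213


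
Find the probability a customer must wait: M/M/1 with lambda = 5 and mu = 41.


P(wait) = rho = lambda/mu = 5/41 = 0.122

0.122


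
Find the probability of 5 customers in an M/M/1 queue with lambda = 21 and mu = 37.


rho = 21/37; P(n) = (1-rho)*rho^n = (1-21/37)*(21/37)^5 = 0.0255

0.0255


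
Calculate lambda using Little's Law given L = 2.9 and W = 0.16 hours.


lambda = L / W = 2.9 / 0.16 = 18.13 per hour

18.13 per hour


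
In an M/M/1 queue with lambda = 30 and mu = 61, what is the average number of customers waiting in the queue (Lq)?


rho = 30/61; Lq = rho^2/(1-rho) = 0.48

0.48


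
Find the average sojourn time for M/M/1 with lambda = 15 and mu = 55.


W = 1/(mu - lambda) = 1/(55 - 15) = 0.025 hours

0.025 hours


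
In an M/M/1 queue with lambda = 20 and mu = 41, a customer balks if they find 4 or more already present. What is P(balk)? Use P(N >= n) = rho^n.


P(N >= 4) = rho^4 = (20/41)^4 = 0.0566

0.0566


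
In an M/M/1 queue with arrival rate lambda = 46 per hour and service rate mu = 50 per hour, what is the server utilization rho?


rho = lambda/mu = 46/50 = 0.92

0.92


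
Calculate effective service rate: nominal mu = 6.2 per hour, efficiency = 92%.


Effective rate = mu * efficiency = 6.2 * 0.92 = 5.7 per hour

5.7 per hour


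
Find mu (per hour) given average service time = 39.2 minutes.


mu = 60 / avg_service_time = 60 / 39.2 = 1.53 per hour

1.53 per hour


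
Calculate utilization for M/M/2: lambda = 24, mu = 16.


rho = lambda/(c*mu) = 24/(2*16) = 0.75

0.75


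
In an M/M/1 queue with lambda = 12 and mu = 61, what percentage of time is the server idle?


Idle fraction = (1 - rho) * 100 = (1 - 12/61) * 100 = 80.3%

80.3%


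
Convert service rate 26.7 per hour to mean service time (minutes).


Mean service time = 60/mu = 60/26.7 = 2.25 minutes

2.25 minutes


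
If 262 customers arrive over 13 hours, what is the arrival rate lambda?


lambda = total arrivals / time = 262 / 13 = 20.15 per hour

20.15 per hour


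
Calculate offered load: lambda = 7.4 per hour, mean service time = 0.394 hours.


Offered load a = lambda * E[S] = 7.4 * 0.394 = 2.92 Erlangs

2.92 Erlangs


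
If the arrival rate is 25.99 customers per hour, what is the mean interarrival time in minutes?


Mean interarrival time = 60/lambda = 60/25.99 = 2.31 minutes

2.31 minutes
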